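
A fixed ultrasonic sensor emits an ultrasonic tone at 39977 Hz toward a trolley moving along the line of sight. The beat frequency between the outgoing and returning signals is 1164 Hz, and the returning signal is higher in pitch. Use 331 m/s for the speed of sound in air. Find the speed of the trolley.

4.7 m/s

Double Doppler shift off a moving reflector: f₂ = f₀ · (v + u)/(v − u) (u > 0 toward emitter).
Returning signal is higher, so f₂ = f₀ + Δf = 39977 + 1164 = 41141 Hz.
Rearranging, u = v · (f₂ − f₀)/(f₂ + f₀) = 331 × 1164/81118 ≈ 4.7 m/s.
So the trolley is moving at 4.7 m/s toward the emitter.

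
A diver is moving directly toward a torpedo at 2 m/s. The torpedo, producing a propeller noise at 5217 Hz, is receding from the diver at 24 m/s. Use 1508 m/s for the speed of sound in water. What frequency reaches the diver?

5142 Hz

With source receding and observer approaching, f' = f · (v + v_o)/(v + v_s).
f' = 5217 × (1508 + 2)/(1508 + 24) = 5217 × 1510/1532 ≈ 5142 Hz.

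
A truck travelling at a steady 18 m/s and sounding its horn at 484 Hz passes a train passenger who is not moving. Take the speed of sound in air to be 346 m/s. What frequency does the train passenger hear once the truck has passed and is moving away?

460 Hz

Receding: f₂ = f · v/(v + v_s) = 484 × 346/364 ≈ 460 Hz.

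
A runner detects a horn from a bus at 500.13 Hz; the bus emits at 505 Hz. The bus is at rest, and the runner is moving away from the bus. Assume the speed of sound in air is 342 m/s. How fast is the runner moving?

3.3 m/s

f' = f · (v − v_o)/v ⇒ v_o = v · |f'/f − 1|.
v_o = 342 × |500.13/505 − 1| = 342 × 0.009644 ≈ 3.3 m/s.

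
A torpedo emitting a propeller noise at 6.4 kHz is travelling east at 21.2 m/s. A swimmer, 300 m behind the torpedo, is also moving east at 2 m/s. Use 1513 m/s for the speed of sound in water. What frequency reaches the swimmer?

6.32 kHz

The swimmer is behind, so the torpedo is moving away from it while the swimmer is moving toward the torpedo.
With source receding and observer approaching, f' = f · (v + v_o)/(v + v_s).
f' = 6.4 × (1513 + 2)/(1513 + 21.2) = 6.4 × 1515/1534.2 ≈ 6.32 kHz.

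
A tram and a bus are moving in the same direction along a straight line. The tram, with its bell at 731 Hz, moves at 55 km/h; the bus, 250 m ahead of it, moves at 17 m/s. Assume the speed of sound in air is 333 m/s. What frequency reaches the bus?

55 km/h = 15.28 m/s.
The bus is ahead, so the tram is moving toward it while the bus is moving away from the tram.
General Doppler shift: f' = f · (v − v_o)/(v − v_s).
f' = 731 × (333 − 17)/(333 − 15.28) = 731 × 316/317.72 ≈ 727 Hz.

727 Hz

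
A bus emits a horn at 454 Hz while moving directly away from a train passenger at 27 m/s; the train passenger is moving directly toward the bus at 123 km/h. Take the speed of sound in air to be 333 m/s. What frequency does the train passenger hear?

123 km/h = 34.17 m/s.
Both move, so f' = f · (v + v_o)/(v + v_s).
f' = 454 × (333 + 34.17)/(333 + 27) = 454 × 367.17/360 ≈ 463 Hz.

463 Hz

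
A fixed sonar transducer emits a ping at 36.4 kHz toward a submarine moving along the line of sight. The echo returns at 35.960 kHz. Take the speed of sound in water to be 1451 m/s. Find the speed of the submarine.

Double Doppler shift off a moving reflector: f₂ = f₀ · (v + u)/(v − u) (u > 0 toward emitter).
Rearranging, u = v · (f₂ − f₀)/(f₂ + f₀) = 1451 × -0.440/72.360 ≈ -8.8 m/s.
So the submarine is moving at 8.8 m/s away from the emitter.

8.8 m/s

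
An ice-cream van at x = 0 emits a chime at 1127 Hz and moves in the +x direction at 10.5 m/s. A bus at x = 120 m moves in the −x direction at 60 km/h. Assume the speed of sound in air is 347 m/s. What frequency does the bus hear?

60 km/h = 16.67 m/s.
The observer lies on the +x side, so the source is heading toward the observer and the observer is heading toward the source.
General Doppler shift: f' = f · (v + v_o)/(v − v_s).
f' = 1127 × (347 + 16.67)/(347 − 10.5) = 1127 × 363.67/336.5 ≈ 1218 Hz.

1218 Hz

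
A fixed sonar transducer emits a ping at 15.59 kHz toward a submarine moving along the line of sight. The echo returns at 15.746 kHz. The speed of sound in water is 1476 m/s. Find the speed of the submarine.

Double Doppler shift off a moving reflector: f₂ = f₀ · (v + u)/(v − u) (u > 0 toward emitter).
Rearranging, u = v · (f₂ − f₀)/(f₂ + f₀) = 1476 × 0.156/31.336 ≈ 7.3 m/s.
So the submarine is moving at 7.3 m/s toward the emitter.

7.3 m/s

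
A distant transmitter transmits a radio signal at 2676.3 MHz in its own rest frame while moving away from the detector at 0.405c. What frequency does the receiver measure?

Relativistic Doppler for frequency: f' = f₀ · √((1 − β)/(1 + β)).
f' = 2676.3 × √(0.5950/1.4050) = 2676.3 × 0.65076 ≈ 1741.6 MHz.

1741.6 MHz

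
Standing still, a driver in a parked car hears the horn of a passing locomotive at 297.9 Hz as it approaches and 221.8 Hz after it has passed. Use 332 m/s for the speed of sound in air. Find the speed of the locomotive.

f₁/f₂ = (v + v_s)/(v − v_s), so v_s = v · (f₁ − f₂)/(f₁ + f₂).
v_s = 332 × (297.9 − 221.8)/(297.9 + 221.8) = 332 × 76.1/519.7 ≈ 49 m/s.

49 m/s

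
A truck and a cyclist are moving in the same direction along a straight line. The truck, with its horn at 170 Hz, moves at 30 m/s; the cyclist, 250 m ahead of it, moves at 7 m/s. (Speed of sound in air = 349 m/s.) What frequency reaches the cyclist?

182 Hz

The cyclist is ahead, so the truck is moving toward it while the cyclist is moving away from the truck.
General Doppler shift: f' = f · (v − v_o)/(v − v_s).
f' = 170 × (349 − 7)/(349 − 30) = 170 × 342/319 ≈ 182 Hz.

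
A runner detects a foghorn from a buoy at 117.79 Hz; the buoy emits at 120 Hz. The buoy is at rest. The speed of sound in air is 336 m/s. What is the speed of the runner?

f' < f, so the runner is receding.
f' = f · (v − v_o)/v ⇒ v_o = v · |f'/f − 1|.
v_o = 336 × |117.79/120 − 1| = 336 × 0.01842 ≈ 6.2 m/s.

6.2 m/s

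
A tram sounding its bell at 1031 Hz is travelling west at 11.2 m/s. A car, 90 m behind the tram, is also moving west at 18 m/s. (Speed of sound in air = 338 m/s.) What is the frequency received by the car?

The car is behind, so the tram is moving away from it while the car is moving toward the tram.
General Doppler shift: f' = f · (v + v_o)/(v + v_s).
f' = 1031 × (338 + 18)/(338 + 11.2) = 1031 × 356/349.2 ≈ 1051 Hz.

1051 Hz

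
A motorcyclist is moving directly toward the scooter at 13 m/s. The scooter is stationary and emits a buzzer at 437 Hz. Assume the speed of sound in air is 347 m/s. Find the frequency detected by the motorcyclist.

453 Hz

Only the observer moves, toward the source, so f' = f · (v + v_o)/v.
f' = 437 × (347 + 13)/347 = 437 × 360/347 ≈ 453 Hz.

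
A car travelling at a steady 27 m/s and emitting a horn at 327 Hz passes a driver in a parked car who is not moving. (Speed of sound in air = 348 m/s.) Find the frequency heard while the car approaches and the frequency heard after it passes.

Approaching: f₁ = f · v/(v − v_s) = 327 × 348/321 ≈ 355 Hz.
Receding: f₂ = f · v/(v + v_s) = 327 × 348/375 ≈ 303 Hz.

355 Hz approaching; 303 Hz receding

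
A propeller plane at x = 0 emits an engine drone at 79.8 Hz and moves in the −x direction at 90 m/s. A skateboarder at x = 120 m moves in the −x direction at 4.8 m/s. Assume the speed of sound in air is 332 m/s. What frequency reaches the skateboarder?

The observer lies on the +x side, so the source is heading away from the observer and the observer is heading toward the source.
Both move, so f' = f · (v + v_o)/(v + v_s).
f' = 79.8 × (332 + 4.8)/(332 + 90) = 79.8 × 336.8/422 ≈ 64 Hz.

64 Hz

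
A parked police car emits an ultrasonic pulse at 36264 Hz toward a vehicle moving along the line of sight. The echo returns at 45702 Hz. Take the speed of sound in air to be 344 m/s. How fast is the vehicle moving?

40 m/s

Double Doppler shift off a moving reflector: f₂ = f₀ · (v + u)/(v − u) (u > 0 toward emitter).
Rearranging, u = v · (f₂ − f₀)/(f₂ + f₀) = 344 × 9438/81966 ≈ 40 m/s.
So the vehicle is moving at 40 m/s toward the emitter.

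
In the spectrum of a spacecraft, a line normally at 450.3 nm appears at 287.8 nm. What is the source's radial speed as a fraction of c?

0.420c

λ'/λ₀ = 0.6391 < 1 (blueshift), so the source is approaching.
λ'/λ₀ = √((1 − β)/(1 + β)) for an approaching source ⇒ β = (1 − r²)/(1 + r²) with r = λ'/λ₀.
β = (1 − 0.4085)/(1 + 0.4085) ≈ 0.420.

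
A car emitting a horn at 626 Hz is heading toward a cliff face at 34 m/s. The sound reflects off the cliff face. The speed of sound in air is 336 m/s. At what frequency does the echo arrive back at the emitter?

767 Hz

The cliff face receives the sound from a moving source: f₁ = f₀ · v/(v − v_e) = 626 × 336/302 ≈ 696 Hz.
On the return leg the car is a moving observer: f₂ = f₁ · (v + v_e)/v = 696 × 370/336 ≈ 767 Hz.
Equivalently f₂ = f₀ · (v + v_e)/(v − v_e).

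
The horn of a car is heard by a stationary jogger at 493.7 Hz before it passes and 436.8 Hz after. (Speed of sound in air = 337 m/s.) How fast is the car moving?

20.6 m/s

f₁/f₂ = (v + v_s)/(v − v_s), so v_s = v · (f₁ − f₂)/(f₁ + f₂).
v_s = 337 × (493.7 − 436.8)/(493.7 + 436.8) = 337 × 56.9/930.5 ≈ 20.6 m/s.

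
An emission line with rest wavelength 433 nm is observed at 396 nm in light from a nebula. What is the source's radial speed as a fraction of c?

0.089

λ'/λ₀ = 0.9145 < 1 (blueshift), so the source is approaching.
λ'/λ₀ = √((1 − β)/(1 + β)) for an approaching source ⇒ β = (1 − r²)/(1 + r²) with r = λ'/λ₀.
β = (1 − 0.8364)/(1 + 0.8364) ≈ 0.089.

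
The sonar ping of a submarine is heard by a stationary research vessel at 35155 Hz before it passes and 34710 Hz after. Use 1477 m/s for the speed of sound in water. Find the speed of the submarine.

f₁/f₂ = (v + v_s)/(v − v_s), so v_s = v · (f₁ − f₂)/(f₁ + f₂).
v_s = 1477 × (35155 − 34710)/(35155 + 34710) = 1477 × 445/69865 ≈ 9.4 m/s.

9.4 m/s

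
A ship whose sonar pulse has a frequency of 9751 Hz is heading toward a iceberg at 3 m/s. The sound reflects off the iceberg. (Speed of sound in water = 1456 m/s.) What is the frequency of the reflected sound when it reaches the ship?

The iceberg receives the sound from a moving source: f₁ = f₀ · v/(v − v_e) = 9751 × 1456/1453 ≈ 9771 Hz.
On the return leg the ship is a moving observer: f₂ = f₁ · (v + v_e)/v = 9771 × 1459/1456 ≈ 9791 Hz.

9791 Hz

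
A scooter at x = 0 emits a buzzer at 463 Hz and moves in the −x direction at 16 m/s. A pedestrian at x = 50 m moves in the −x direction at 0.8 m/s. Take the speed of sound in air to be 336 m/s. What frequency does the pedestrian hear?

The observer lies on the +x side, so the source is heading away from the observer and the observer is heading toward the source.
With source receding and observer approaching, f' = f · (v + v_o)/(v + v_s).
f' = 463 × (336 + 0.8)/(336 + 16) = 463 × 336.8/352 ≈ 443 Hz.

443 Hz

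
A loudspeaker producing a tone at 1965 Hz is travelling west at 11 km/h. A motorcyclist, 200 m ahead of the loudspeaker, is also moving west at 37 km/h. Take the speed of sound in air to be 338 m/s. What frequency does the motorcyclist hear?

1923 Hz

11 km/h = 3.056 m/s; 37 km/h = 10.28 m/s.
The motorcyclist is ahead, so the loudspeaker is moving toward it while the motorcyclist is moving away from the loudspeaker.
Both move, so f' = f · (v − v_o)/(v − v_s).
f' = 1965 × (338 − 10.28)/(338 − 3.056) = 1965 × 327.72/334.94 ≈ 1923 Hz.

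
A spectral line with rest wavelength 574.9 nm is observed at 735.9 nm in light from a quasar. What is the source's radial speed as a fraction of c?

λ'/λ₀ = 1.2800 > 1 (redshift), so the source is receding.
λ'/λ₀ = √((1 + β)/(1 − β)) for a receding source ⇒ β = (r² − 1)/(r² + 1) with r = λ'/λ₀.
β = (1.6385 − 1)/(1.6385 + 1) ≈ 0.242.

0.242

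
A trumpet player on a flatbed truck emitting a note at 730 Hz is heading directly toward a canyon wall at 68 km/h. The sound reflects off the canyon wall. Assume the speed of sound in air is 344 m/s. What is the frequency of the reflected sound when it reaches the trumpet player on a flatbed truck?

68 km/h = 18.89 m/s.
The canyon wall receives the sound from a moving source: f₁ = f₀ · v/(v − v_e) = 730 × 344/325.11 ≈ 772 Hz.
On the return leg the trumpet player on a flatbed truck is a moving observer: f₂ = f₁ · (v + v_e)/v = 772 × 362.89/344 ≈ 815 Hz.
Equivalently f₂ = f₀ · (v + v_e)/(v − v_e).

815 Hz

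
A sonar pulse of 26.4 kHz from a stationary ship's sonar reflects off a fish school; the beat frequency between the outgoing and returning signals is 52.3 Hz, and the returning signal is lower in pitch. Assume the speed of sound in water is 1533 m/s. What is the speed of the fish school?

1.52 m/s

Double Doppler shift off a moving reflector: f₂ = f₀ · (v + u)/(v − u) (u > 0 toward emitter).
Returning signal is lower, so f₂ = f₀ − Δf = 26400 − 52.3 = 26347.7 Hz.
Rearranging, u = v · (f₂ − f₀)/(f₂ + f₀) = 1533 × -52.3/52747.7 ≈ -1.52 m/s.
So the fish school is moving at 1.52 m/s away from the emitter.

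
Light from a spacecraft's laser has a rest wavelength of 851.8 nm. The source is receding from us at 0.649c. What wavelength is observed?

Relativistic Doppler for wavelength: λ' = λ₀ · √((1 + β)/(1 − β)).
λ' = 851.8 × √(1.6490/0.3510) = 851.8 × 2.16749 ≈ 1846.3 nm.

1846.3 nm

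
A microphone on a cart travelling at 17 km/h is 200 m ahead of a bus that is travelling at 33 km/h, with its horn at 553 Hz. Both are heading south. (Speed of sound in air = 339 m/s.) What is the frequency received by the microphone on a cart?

560 Hz

33 km/h = 9.167 m/s; 17 km/h = 4.722 m/s.
The microphone on a cart is ahead, so the bus is moving toward it while the microphone on a cart is moving away from the bus.
With source approaching and observer receding, f' = f · (v − v_o)/(v − v_s).
f' = 553 × (339 − 4.722)/(339 − 9.167) = 553 × 334.28/329.83 ≈ 560 Hz.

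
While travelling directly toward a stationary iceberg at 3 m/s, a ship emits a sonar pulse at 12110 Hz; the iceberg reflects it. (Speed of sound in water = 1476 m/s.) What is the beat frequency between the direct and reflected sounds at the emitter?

The iceberg receives the sound from a moving source: f₁ = f₀ · v/(v − v_e) = 12110 × 1476/1473 ≈ 12134.7 Hz.
On the return leg the ship is a moving observer: f₂ = f₁ · (v + v_e)/v = 12134.7 × 1479/1476 ≈ 12159.3 Hz.
Beat against the emitted tone: |f₂ − f₀| = 2v_e·f₀/(v − v_e) = 2 × 3 × 12110/1473 ≈ 49.3 Hz.

49.3 Hz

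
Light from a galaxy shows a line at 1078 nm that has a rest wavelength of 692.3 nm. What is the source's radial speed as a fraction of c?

0.416c

λ'/λ₀ = 1.5571 > 1 (redshift), so the source is receding.
λ'/λ₀ = √((1 + β)/(1 − β)) for a receding source ⇒ β = (r² − 1)/(r² + 1) with r = λ'/λ₀.
β = (2.4246 − 1)/(2.4246 + 1) ≈ 0.416.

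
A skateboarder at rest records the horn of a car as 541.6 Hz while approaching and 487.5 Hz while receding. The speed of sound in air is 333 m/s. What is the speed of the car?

f₁/f₂ = (v + v_s)/(v − v_s), so v_s = v · (f₁ − f₂)/(f₁ + f₂).
v_s = 333 × (541.6 − 487.5)/(541.6 + 487.5) = 333 × 54.1/1029.1 ≈ 17.5 m/s.

17.5 m/s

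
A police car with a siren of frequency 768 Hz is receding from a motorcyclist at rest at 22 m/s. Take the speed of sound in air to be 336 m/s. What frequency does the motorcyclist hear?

Only the source moves, away from the listener, so f' = f · v/(v + v_s).
f' = 768 × 336/(336 + 22) = 768 × 336/358 ≈ 721 Hz.

721 Hz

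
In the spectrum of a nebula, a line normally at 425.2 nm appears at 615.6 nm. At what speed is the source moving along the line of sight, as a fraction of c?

0.354c

λ'/λ₀ = 1.4478 > 1 (redshift), so the source is receding.
λ'/λ₀ = √((1 + β)/(1 − β)) for a receding source ⇒ β = (r² − 1)/(r² + 1) with r = λ'/λ₀.
β = (2.0961 − 1)/(2.0961 + 1) ≈ 0.354.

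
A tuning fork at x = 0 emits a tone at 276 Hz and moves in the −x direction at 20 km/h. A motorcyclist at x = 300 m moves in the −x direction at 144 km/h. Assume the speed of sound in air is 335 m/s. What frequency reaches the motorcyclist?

20 km/h = 5.556 m/s; 144 km/h = 40 m/s.
The observer lies on the +x side, so the source is heading away from the observer and the observer is heading toward the source.
With source receding and observer approaching, f' = f · (v + v_o)/(v + v_s).
f' = 276 × (335 + 40)/(335 + 5.556) = 276 × 375/340.56 ≈ 304 Hz.

304 Hz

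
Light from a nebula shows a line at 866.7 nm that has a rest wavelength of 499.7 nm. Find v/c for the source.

0.501

λ'/λ₀ = 1.7344 > 1 (redshift), so the source is receding.
λ'/λ₀ = √((1 + β)/(1 − β)) for a receding source ⇒ β = (r² − 1)/(r² + 1) with r = λ'/λ₀.
β = (3.0083 − 1)/(3.0083 + 1) ≈ 0.501.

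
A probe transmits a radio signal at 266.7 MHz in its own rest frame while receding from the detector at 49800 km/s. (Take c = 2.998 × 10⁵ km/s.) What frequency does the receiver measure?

225.5 MHz

β = v/c = 49800/299800 = 0.1661.
Relativistic Doppler for frequency: f' = f₀ · √((1 − β)/(1 + β)).
f' = 266.7 × √(0.8339/1.1661) = 266.7 × 0.84564 ≈ 225.5 MHz.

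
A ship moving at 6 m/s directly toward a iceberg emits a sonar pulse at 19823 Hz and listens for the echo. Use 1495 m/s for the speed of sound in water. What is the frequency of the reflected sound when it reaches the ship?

The iceberg receives the sound from a moving source: f₁ = f₀ · v/(v − v_e) = 19823 × 1495/1489 ≈ 19903 Hz.
On the return leg the ship is a moving observer: f₂ = f₁ · (v + v_e)/v = 19903 × 1501/1495 ≈ 19983 Hz.
Equivalently f₂ = f₀ · (v + v_e)/(v − v_e).

19983 Hz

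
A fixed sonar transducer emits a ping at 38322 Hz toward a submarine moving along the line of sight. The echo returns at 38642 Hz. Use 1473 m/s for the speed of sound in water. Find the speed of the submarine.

6.1 m/s

Double Doppler shift off a moving reflector: f₂ = f₀ · (v + u)/(v − u) (u > 0 toward emitter).
Rearranging, u = v · (f₂ − f₀)/(f₂ + f₀) = 1473 × 320/76964 ≈ 6.1 m/s.
So the submarine is moving at 6.1 m/s toward the emitter.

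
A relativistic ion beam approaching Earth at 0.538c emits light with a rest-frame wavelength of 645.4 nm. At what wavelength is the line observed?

Relativistic Doppler for wavelength: λ' = λ₀ · √((1 − β)/(1 + β)).
λ' = 645.4 × √(0.4620/1.5380) = 645.4 × 0.54808 ≈ 353.7 nm.

353.7 nm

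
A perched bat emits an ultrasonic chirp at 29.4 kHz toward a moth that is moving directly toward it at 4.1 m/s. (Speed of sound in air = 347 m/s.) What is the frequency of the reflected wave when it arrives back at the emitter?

The moth first receives the wave as a moving observer: f₁ = f₀ · (v + u)/v = 29.4 × (347 + 4.1)/347 ≈ 29.7 kHz.
The reflection then acts as a moving source: f₂ = f₁ · v/(v − u) ≈ 30.1 kHz.
Equivalently f₂ = f₀ · (v + u)/(v − u).

30.1 kHz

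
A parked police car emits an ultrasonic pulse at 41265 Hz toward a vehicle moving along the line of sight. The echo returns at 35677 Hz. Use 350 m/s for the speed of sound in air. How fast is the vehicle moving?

25 m/s

Double Doppler shift off a moving reflector: f₂ = f₀ · (v + u)/(v − u) (u > 0 toward emitter).
Rearranging, u = v · (f₂ − f₀)/(f₂ + f₀) = 350 × -5588/76942 ≈ -25 m/s.
So the vehicle is moving at 25 m/s away from the emitter.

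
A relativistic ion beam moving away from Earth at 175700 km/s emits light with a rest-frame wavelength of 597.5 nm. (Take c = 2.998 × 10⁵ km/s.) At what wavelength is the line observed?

1169.6 nm

β = v/c = 175700/299800 = 0.5861.
Relativistic Doppler for wavelength: λ' = λ₀ · √((1 + β)/(1 − β)).
λ' = 597.5 × √(1.5861/0.4139) = 597.5 × 1.95744 ≈ 1169.6 nm.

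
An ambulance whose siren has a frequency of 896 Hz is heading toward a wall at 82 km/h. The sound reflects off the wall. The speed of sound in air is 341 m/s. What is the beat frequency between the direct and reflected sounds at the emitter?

82 km/h = 22.78 m/s.
The wall receives the sound from a moving source: f₁ = f₀ · v/(v − v_e) = 896 × 341/318.22 ≈ 960.1 Hz.
On the return leg the ambulance is a moving observer: f₂ = f₁ · (v + v_e)/v = 960.1 × 363.78/341 ≈ 1024.3 Hz.
Equivalently f₂ = f₀ · (v + v_e)/(v − v_e).
Beat against the emitted tone: |f₂ − f₀| = 2v_e·f₀/(v − v_e) = 2 × 22.78 × 896/318.22 ≈ 128 Hz.

128 Hz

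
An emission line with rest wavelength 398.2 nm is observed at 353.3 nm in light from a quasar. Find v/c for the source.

0.119

λ'/λ₀ = 0.8872 < 1 (blueshift), so the source is approaching.
λ'/λ₀ = √((1 − β)/(1 + β)) for an approaching source ⇒ β = (1 − r²)/(1 + r²) with r = λ'/λ₀.
β = (1 − 0.7872)/(1 + 0.7872) ≈ 0.119.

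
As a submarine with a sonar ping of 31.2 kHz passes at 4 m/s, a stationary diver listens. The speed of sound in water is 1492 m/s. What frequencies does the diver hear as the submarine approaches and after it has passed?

Approaching: f₁ = f · v/(v − v_s) = 31.2 × 1492/1488 ≈ 31.3 kHz.
Receding: f₂ = f · v/(v + v_s) = 31.2 × 1492/1496 ≈ 31.1 kHz.

31.3 kHz approaching; 31.1 kHz receding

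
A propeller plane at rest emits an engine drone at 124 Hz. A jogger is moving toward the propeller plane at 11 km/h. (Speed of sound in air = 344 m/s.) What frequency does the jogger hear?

125 Hz

11 km/h = 3.056 m/s.
Moving observer, stationary source: f' = f · (v + v_o)/v.
f' = 124 × (344 + 3.056)/344 = 124 × 347.06/344 ≈ 125 Hz.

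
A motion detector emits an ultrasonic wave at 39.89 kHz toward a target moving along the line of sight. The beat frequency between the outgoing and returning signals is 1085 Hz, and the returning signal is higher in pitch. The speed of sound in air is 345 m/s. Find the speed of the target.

Double Doppler shift off a moving reflector: f₂ = f₀ · (v + u)/(v − u) (u > 0 toward emitter).
Returning signal is higher, so f₂ = f₀ + Δf = 39890 + 1085 = 40975 Hz.
Rearranging, u = v · (f₂ − f₀)/(f₂ + f₀) = 345 × 1085/80865 ≈ 4.6 m/s.
So the target is moving at 4.6 m/s toward the emitter.

4.6 m/s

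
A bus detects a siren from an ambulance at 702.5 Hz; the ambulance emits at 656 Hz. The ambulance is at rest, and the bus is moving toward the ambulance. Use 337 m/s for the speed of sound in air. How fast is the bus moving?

f' = f · (v + v_o)/v ⇒ v_o = v · |f'/f − 1|.
v_o = 337 × |702.5/656 − 1| = 337 × 0.07088 ≈ 23.9 m/s.

23.9 m/s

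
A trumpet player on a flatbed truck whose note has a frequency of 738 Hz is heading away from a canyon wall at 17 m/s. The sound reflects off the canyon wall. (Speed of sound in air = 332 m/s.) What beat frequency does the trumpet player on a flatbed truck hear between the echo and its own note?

72 Hz

The canyon wall receives the sound from a moving source: f₁ = f₀ · v/(v + v_e) = 738 × 332/349 ≈ 702.1 Hz.
On the return leg the trumpet player on a flatbed truck is a moving observer: f₂ = f₁ · (v − v_e)/v = 702.1 × 315/332 ≈ 666.1 Hz.
Equivalently f₂ = f₀ · (v − v_e)/(v + v_e).
Beat against the emitted tone: |f₂ − f₀| = 2v_e·f₀/(v + v_e) = 2 × 17 × 738/349 ≈ 72 Hz.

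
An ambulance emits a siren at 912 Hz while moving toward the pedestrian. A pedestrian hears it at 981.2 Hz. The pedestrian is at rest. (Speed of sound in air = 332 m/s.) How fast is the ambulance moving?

f' = f · v/(v − v_s) ⇒ v_s = v · |1 − f/f'|.
v_s = 332 × |1 − 912/981.2| = 332 × 0.07053 ≈ 23.4 m/s.

23.4 m/s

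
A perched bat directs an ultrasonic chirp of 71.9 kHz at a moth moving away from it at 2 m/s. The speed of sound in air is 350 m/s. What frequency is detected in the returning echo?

At the moth (a moving observer), f₁ = f₀ · (v − u)/v = 71.9 × 348/350 ≈ 71.5 kHz.
On reflection it acts as a source moving away from the stationary detector: f₂ = f₁ · v/(v + u) = 71.5 × 350/352 ≈ 71.1 kHz.

71.1 kHz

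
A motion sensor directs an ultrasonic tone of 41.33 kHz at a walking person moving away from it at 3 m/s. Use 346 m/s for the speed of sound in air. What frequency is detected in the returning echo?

At the walking person (a moving observer), f₁ = f₀ · (v − u)/v = 41.33 × 343/346 ≈ 41.0 kHz.
On reflection it acts as a source moving away from the stationary detector: f₂ = f₁ · v/(v + u) = 41.0 × 346/349 ≈ 40.6 kHz.

40.6 kHz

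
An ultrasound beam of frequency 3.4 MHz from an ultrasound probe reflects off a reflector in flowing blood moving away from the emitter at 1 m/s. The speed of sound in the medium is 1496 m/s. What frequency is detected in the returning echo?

3.395 MHz

At the reflector in flowing blood (a moving observer), f₁ = f₀ · (v − u)/v = 3.4 × 1495/1496 ≈ 3.398 MHz.
The reflection then acts as a moving source: f₂ = f₁ · v/(v + u) ≈ 3.395 MHz.
Equivalently f₂ = f₀ · (v − u)/(v + u).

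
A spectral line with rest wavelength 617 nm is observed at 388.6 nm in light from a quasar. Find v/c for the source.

λ'/λ₀ = 0.6298 < 1 (blueshift), so the source is approaching.
λ'/λ₀ = √((1 − β)/(1 + β)) for an approaching source ⇒ β = (1 − r²)/(1 + r²) with r = λ'/λ₀.
β = (1 − 0.3967)/(1 + 0.3967) ≈ 0.432.

0.432c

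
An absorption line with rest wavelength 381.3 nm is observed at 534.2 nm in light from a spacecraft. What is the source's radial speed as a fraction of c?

λ'/λ₀ = 1.4010 > 1 (redshift), so the source is receding.
λ'/λ₀ = √((1 + β)/(1 − β)) for a receding source ⇒ β = (r² − 1)/(r² + 1) with r = λ'/λ₀.
β = (1.9628 − 1)/(1.9628 + 1) ≈ 0.325.

0.325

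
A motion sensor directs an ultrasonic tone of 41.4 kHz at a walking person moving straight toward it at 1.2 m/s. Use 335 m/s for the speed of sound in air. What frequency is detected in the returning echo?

41.7 kHz

At the walking person (a moving observer), f₁ = f₀ · (v + u)/v = 41.4 × 336.2/335 ≈ 41.5 kHz.
The reflection then acts as a moving source: f₂ = f₁ · v/(v − u) ≈ 41.7 kHz.
Equivalently f₂ = f₀ · (v + u)/(v − u).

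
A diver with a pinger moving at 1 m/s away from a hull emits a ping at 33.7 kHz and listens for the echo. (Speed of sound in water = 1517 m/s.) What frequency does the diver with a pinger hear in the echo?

The hull receives the sound from a moving source: f₁ = f₀ · v/(v + v_e) = 33.7 × 1517/1518 ≈ 33.7 kHz.
On the return leg the diver with a pinger is a moving observer: f₂ = f₁ · (v − v_e)/v = 33.7 × 1516/1517 ≈ 33.7 kHz.
Equivalently f₂ = f₀ · (v − v_e)/(v + v_e).

33.7 kHz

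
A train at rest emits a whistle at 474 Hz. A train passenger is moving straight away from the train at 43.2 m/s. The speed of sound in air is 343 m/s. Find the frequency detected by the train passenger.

Only the observer moves, away from the source, so f' = f · (v − v_o)/v.
f' = 474 × (343 − 43.2)/343 = 474 × 299.8/343 ≈ 414 Hz.

414 Hz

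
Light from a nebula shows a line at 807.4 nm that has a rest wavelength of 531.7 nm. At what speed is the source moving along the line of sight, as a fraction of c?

λ'/λ₀ = 1.5185 > 1 (redshift), so the source is receding.
λ'/λ₀ = √((1 + β)/(1 − β)) for a receding source ⇒ β = (r² − 1)/(r² + 1) with r = λ'/λ₀.
β = (2.3059 − 1)/(2.3059 + 1) ≈ 0.395.

0.395c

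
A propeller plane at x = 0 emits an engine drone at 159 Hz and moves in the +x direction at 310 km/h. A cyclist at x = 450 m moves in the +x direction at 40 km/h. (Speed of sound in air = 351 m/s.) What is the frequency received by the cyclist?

204 Hz

310 km/h = 86.11 m/s; 40 km/h = 11.11 m/s.
The observer lies on the +x side, so the source is heading toward the observer and the observer is heading away from the source.
With source approaching and observer receding, f' = f · (v − v_o)/(v − v_s).
f' = 159 × (351 − 11.11)/(351 − 86.11) = 159 × 339.89/264.89 ≈ 204 Hz.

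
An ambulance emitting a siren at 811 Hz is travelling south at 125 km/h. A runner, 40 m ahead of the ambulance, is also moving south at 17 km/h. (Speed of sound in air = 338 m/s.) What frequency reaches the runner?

125 km/h = 34.72 m/s; 17 km/h = 4.722 m/s.
The runner is ahead, so the ambulance is moving toward it while the runner is moving away from the ambulance.
General Doppler shift: f' = f · (v − v_o)/(v − v_s).
f' = 811 × (338 − 4.722)/(338 − 34.72) = 811 × 333.28/303.28 ≈ 891 Hz.

891 Hz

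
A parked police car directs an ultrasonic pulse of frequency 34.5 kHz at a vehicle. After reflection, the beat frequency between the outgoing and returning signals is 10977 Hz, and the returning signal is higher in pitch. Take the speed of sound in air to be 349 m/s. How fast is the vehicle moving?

48 m/s

Double Doppler shift off a moving reflector: f₂ = f₀ · (v + u)/(v − u) (u > 0 toward emitter).
Returning signal is higher, so f₂ = f₀ + Δf = 34500 + 10977 = 45477 Hz.
Rearranging, u = v · (f₂ − f₀)/(f₂ + f₀) = 349 × 10977/79977 ≈ 48 m/s.
So the vehicle is moving at 48 m/s toward the emitter.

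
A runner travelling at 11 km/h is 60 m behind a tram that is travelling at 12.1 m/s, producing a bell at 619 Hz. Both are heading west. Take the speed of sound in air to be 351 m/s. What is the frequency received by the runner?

604 Hz

11 km/h = 3.056 m/s.
The runner is behind, so the tram is moving away from it while the runner is moving toward the tram.
Both move, so f' = f · (v + v_o)/(v + v_s).
f' = 619 × (351 + 3.056)/(351 + 12.1) = 619 × 354.06/363.1 ≈ 604 Hz.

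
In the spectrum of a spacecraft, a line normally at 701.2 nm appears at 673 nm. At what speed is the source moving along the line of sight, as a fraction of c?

0.041c

λ'/λ₀ = 0.9598 < 1 (blueshift), so the source is approaching.
λ'/λ₀ = √((1 − β)/(1 + β)) for an approaching source ⇒ β = (1 − r²)/(1 + r²) with r = λ'/λ₀.
β = (1 − 0.9212)/(1 + 0.9212) ≈ 0.041.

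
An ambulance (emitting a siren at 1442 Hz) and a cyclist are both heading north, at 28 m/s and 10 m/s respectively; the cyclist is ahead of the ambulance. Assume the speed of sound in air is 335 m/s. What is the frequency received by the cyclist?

1527 Hz

The cyclist is ahead, so the ambulance is moving toward it while the cyclist is moving away from the ambulance.
General Doppler shift: f' = f · (v − v_o)/(v − v_s).
f' = 1442 × (335 − 10)/(335 − 28) = 1442 × 325/307 ≈ 1527 Hz.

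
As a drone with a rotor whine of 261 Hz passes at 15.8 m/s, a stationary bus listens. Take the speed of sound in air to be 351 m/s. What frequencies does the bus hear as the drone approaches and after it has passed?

Approaching: f₁ = f · v/(v − v_s) = 261 × 351/335.2 ≈ 273 Hz.
Receding: f₂ = f · v/(v + v_s) = 261 × 351/366.8 ≈ 250 Hz.

273 Hz approaching; 250 Hz receding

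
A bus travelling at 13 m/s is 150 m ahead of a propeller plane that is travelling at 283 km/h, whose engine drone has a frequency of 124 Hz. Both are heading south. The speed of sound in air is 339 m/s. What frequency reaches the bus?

155 Hz

283 km/h = 78.61 m/s.
The bus is ahead, so the propeller plane is moving toward it while the bus is moving away from the propeller plane.
Both move, so f' = f · (v − v_o)/(v − v_s).
f' = 124 × (339 − 13)/(339 − 78.61) = 124 × 326/260.39 ≈ 155 Hz.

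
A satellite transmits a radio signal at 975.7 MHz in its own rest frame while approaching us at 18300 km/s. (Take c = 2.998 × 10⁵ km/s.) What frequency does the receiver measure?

1037.2 MHz

β = v/c = 18300/299800 = 0.0610.
Relativistic Doppler for frequency: f' = f₀ · √((1 + β)/(1 − β)).
f' = 975.7 × √(1.0610/0.9390) = 975.7 × 1.06302 ≈ 1037.2 MHz.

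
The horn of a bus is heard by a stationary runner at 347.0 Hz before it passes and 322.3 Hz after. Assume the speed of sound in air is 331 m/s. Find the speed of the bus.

f₁/f₂ = (v + v_s)/(v − v_s), so v_s = v · (f₁ − f₂)/(f₁ + f₂).
v_s = 331 × (347.0 − 322.3)/(347.0 + 322.3) = 331 × 24.7/669.3 ≈ 12.2 m/s.

12.2 m/s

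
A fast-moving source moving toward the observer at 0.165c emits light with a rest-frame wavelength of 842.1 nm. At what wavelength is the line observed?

Relativistic Doppler for wavelength: λ' = λ₀ · √((1 − β)/(1 + β)).
λ' = 842.1 × √(0.8350/1.1650) = 842.1 × 0.84660 ≈ 712.9 nm.

712.9 nm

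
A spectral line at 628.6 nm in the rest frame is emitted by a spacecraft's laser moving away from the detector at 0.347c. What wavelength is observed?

Relativistic Doppler for wavelength: λ' = λ₀ · √((1 + β)/(1 − β)).
λ' = 628.6 × √(1.3470/0.6530) = 628.6 × 1.43624 ≈ 902.8 nm.

902.8 nm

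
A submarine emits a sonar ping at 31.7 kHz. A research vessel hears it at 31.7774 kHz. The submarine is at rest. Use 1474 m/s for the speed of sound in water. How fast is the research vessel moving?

3.6 m/s

f' > f, so the research vessel is approaching.
f' = f · (v + v_o)/v ⇒ v_o = v · |f'/f − 1|.
v_o = 1474 × |31.7774/31.7 − 1| = 1474 × 0.002442 ≈ 3.6 m/s.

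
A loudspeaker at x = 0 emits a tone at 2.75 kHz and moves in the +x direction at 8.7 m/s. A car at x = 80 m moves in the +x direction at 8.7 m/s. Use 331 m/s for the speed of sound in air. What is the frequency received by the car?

2.75 kHz

The observer lies on the +x side, so the source is heading toward the observer and the observer is heading away from the source.
With source approaching and observer receding, f' = f · (v − v_o)/(v − v_s).
f' = 2.75 × (331 − 8.7)/(331 − 8.7) = 2.75 × 322.3/322.3 ≈ 2.75 kHz.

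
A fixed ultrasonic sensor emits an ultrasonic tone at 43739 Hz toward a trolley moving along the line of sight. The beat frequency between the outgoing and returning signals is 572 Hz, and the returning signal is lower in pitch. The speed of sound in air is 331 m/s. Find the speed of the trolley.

2.18 m/s

Double Doppler shift off a moving reflector: f₂ = f₀ · (v + u)/(v − u) (u > 0 toward emitter).
Returning signal is lower, so f₂ = f₀ − Δf = 43739 − 572 = 43167 Hz.
Rearranging, u = v · (f₂ − f₀)/(f₂ + f₀) = 331 × -572/86906 ≈ -2.18 m/s.
So the trolley is moving at 2.18 m/s away from the emitter.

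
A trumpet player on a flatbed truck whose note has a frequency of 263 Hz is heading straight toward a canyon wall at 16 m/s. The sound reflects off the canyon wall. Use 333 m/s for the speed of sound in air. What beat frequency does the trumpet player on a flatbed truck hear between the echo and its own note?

The canyon wall receives the sound from a moving source: f₁ = f₀ · v/(v − v_e) = 263 × 333/317 ≈ 276.3 Hz.
On the return leg the trumpet player on a flatbed truck is a moving observer: f₂ = f₁ · (v + v_e)/v = 276.3 × 349/333 ≈ 289.5 Hz.
Equivalently f₂ = f₀ · (v + v_e)/(v − v_e).
Beat against the emitted tone: |f₂ − f₀| = 2v_e·f₀/(v − v_e) = 2 × 16 × 263/317 ≈ 26.5 Hz.

26.5 Hz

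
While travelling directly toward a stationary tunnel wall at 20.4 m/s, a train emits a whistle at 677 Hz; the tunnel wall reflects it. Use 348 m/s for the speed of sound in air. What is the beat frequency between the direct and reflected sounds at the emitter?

84 Hz

The tunnel wall receives the sound from a moving source: f₁ = f₀ · v/(v − v_e) = 677 × 348/327.6 ≈ 719.2 Hz.
On the return leg the train is a moving observer: f₂ = f₁ · (v + v_e)/v = 719.2 × 368.4/348 ≈ 761.3 Hz.
Equivalently f₂ = f₀ · (v + v_e)/(v − v_e).
Beat against the emitted tone: |f₂ − f₀| = 2v_e·f₀/(v − v_e) = 2 × 20.4 × 677/327.6 ≈ 84 Hz.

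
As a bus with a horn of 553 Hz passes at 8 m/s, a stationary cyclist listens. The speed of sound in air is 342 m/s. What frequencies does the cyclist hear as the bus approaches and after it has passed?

566 Hz approaching; 540 Hz receding

Approaching: f₁ = f · v/(v − v_s) = 553 × 342/334 ≈ 566 Hz.
Receding: f₂ = f · v/(v + v_s) = 553 × 342/350 ≈ 540 Hz.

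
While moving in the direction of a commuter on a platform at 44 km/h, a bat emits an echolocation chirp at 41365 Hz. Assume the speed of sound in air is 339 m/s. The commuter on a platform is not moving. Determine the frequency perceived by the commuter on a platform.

44 km/h = 12.22 m/s.
Only the source moves, toward the listener, so f' = f · v/(v − v_s).
f' = 41365 × 339/(339 − 12.22) = 41365 × 339/326.8 ≈ 42912 Hz.

42912 Hz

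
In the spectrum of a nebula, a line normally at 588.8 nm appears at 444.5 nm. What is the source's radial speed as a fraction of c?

0.274

λ'/λ₀ = 0.7549 < 1 (blueshift), so the source is approaching.
λ'/λ₀ = √((1 − β)/(1 + β)) for an approaching source ⇒ β = (1 − r²)/(1 + r²) with r = λ'/λ₀.
β = (1 − 0.5699)/(1 + 0.5699) ≈ 0.274.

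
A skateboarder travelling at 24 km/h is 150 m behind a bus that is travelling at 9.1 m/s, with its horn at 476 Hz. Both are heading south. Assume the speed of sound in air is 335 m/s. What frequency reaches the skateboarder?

24 km/h = 6.667 m/s.
The skateboarder is behind, so the bus is moving away from it while the skateboarder is moving toward the bus.
With source receding and observer approaching, f' = f · (v + v_o)/(v + v_s).
f' = 476 × (335 + 6.667)/(335 + 9.1) = 476 × 341.67/344.1 ≈ 473 Hz.

473 Hz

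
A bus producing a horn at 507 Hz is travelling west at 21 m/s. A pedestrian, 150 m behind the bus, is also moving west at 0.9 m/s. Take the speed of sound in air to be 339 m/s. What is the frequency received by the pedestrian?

479 Hz

The pedestrian is behind, so the bus is moving away from it while the pedestrian is moving toward the bus.
Both move, so f' = f · (v + v_o)/(v + v_s).
f' = 507 × (339 + 0.9)/(339 + 21) = 507 × 339.9/360 ≈ 479 Hz.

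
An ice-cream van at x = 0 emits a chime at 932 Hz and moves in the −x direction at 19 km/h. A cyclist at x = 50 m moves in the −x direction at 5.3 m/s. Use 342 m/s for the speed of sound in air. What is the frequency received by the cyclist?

932 Hz

19 km/h = 5.278 m/s.
The observer lies on the +x side, so the source is heading away from the observer and the observer is heading toward the source.
With source receding and observer approaching, f' = f · (v + v_o)/(v + v_s).
f' = 932 × (342 + 5.3)/(342 + 5.278) = 932 × 347.3/347.28 ≈ 932 Hz.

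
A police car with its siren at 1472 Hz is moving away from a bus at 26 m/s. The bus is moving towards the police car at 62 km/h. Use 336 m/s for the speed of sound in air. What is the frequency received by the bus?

1436 Hz

62 km/h = 17.22 m/s.
Both move, so f' = f · (v + v_o)/(v + v_s).
f' = 1472 × (336 + 17.22)/(336 + 26) = 1472 × 353.22/362 ≈ 1436 Hz.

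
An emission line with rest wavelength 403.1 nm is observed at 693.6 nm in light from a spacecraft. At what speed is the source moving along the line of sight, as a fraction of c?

λ'/λ₀ = 1.7207 > 1 (redshift), so the source is receding.
λ'/λ₀ = √((1 + β)/(1 − β)) for a receding source ⇒ β = (r² − 1)/(r² + 1) with r = λ'/λ₀.
β = (2.9607 − 1)/(2.9607 + 1) ≈ 0.495.

0.495c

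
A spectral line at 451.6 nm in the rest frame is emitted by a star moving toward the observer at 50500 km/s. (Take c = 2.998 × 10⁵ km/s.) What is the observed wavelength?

β = v/c = 50500/299800 = 0.1684.
Relativistic Doppler for wavelength: λ' = λ₀ · √((1 − β)/(1 + β)).
λ' = 451.6 × √(0.8316/1.1684) = 451.6 × 0.84361 ≈ 381.0 nm.

381.0 nm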